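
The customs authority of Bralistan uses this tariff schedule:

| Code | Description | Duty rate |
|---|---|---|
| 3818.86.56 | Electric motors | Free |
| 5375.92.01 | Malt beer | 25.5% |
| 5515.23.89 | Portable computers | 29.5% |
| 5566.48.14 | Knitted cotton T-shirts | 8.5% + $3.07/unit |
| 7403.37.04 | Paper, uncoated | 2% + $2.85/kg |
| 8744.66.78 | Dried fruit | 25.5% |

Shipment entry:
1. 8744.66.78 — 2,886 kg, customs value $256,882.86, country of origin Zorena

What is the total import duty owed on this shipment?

Line 1 (8744.66.78, Zorena, 2,886 kg, $256,882.86):
Base rate for 8744.66.78 is 25.5%.
Duty = $256,882.86 × 25.5% = $65,505.13.

$65,505.13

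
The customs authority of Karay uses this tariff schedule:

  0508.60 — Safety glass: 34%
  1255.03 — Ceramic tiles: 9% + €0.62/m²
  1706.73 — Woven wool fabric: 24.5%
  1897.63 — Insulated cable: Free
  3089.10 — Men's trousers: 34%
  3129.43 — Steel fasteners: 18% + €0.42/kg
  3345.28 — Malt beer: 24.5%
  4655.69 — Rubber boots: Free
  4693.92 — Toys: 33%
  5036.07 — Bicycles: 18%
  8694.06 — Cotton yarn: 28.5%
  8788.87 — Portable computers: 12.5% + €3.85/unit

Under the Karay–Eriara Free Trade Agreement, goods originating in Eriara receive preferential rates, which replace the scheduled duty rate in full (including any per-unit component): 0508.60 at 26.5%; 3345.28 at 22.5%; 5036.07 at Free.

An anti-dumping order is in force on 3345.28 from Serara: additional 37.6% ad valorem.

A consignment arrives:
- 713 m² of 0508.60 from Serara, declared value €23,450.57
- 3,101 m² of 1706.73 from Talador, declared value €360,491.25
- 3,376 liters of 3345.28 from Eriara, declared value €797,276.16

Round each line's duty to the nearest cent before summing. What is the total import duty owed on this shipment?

€275,680.69

Line 1 (0508.60, Serara, 713 m², €23,450.57):
Base rate for 0508.60 is 34%.
0508.60 has an FTA preferential rate, but origin Serara is not Eriara; base rate stands.
Duty = €23,450.57 × 34% = €7,973.19.
Line 2 (1706.73, Talador, 3,101 m², €360,491.25):
Base rate for 1706.73 is 24.5%.
Duty = €360,491.25 × 24.5% = €88,320.36.
Line 3 (3345.28, Eriara, 3,376 liters, €797,276.16):
Base rate for 3345.28 is 24.5%.
Origin Eriara qualifies under the Karay–Eriara agreement and 3345.28 is covered: preferential rate 22.5% applies instead.
The additional-duty order on 3345.28 targets Serara, not Eriara; it does not apply.
Duty = €797,276.16 × 22.5% = €179,387.14.
Total = €7,973.19 + €88,320.36 + €179,387.14 = €275,680.69.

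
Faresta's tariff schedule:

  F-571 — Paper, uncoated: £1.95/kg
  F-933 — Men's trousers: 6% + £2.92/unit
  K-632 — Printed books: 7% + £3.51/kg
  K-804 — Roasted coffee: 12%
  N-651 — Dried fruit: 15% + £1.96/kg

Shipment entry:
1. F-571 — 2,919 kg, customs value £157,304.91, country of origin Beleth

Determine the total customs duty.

£5,692.05

Line 1 (F-571, Beleth, 2,919 kg, £157,304.91):
Base rate for F-571 is £1.95/kg.
Duty = 2,919 × £1.95 = £5,692.05.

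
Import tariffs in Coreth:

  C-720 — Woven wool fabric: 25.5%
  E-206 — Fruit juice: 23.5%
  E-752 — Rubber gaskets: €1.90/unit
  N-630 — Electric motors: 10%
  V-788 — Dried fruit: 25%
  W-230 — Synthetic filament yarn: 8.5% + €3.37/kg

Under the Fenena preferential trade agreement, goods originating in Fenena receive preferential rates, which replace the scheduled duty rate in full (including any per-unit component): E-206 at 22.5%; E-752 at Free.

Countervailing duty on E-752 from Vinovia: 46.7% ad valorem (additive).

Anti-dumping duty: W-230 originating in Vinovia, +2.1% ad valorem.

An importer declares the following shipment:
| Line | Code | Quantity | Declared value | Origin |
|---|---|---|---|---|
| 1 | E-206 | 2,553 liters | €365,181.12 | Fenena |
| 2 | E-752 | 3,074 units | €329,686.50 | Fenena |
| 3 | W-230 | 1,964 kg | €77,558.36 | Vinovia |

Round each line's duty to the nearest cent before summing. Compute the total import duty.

€97,005.62

Line 1 (E-206, Fenena, 2,553 liters, €365,181.12):
Base rate for E-206 is 23.5%.
Origin Fenena qualifies under the Coreth–Fenena agreement and E-206 is covered: preferential rate 22.5% applies instead.
Duty = €365,181.12 × 22.5% = €82,165.75.
Line 2 (E-752, Fenena, 3,074 units, €329,686.50):
Base rate for E-752 is €1.90/unit.
Origin Fenena qualifies under the Coreth–Fenena agreement and E-752 is covered: preferential rate Free applies instead.
The additional-duty order on E-752 targets Vinovia, not Fenena; it does not apply.
Duty = €329,686.50 × 0% = €0.00.
Line 3 (W-230, Vinovia, 1,964 kg, €77,558.36):
Base rate for W-230 is 8.5% + €3.37/kg.
Additional duty on W-230 from Vinovia: +2.1%. Applied ad valorem rate: 8.5% + 2.1% = 10.6%.
Duty = €77,558.36 × 10.6% + 1,964 × €3.37 = €14,839.87.
Total = €82,165.75 + €0.00 + €14,839.87 = €97,005.62.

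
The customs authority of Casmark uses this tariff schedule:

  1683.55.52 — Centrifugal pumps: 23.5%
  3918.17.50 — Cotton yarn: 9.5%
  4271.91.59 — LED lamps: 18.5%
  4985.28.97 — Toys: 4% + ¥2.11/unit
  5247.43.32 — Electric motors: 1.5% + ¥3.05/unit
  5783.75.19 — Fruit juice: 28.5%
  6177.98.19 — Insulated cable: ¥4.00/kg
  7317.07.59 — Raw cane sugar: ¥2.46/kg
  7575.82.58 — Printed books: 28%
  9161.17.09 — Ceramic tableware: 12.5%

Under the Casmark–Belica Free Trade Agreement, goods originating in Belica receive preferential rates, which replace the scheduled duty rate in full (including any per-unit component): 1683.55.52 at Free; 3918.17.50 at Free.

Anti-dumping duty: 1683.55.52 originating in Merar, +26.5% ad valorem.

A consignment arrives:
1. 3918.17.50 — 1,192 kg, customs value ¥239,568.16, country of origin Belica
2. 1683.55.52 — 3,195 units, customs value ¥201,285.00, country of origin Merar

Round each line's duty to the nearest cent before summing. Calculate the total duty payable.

¥100,642.50

Line 1 (3918.17.50, Belica, 1,192 kg, ¥239,568.16):
Base rate for 3918.17.50 is 9.5%.
Origin Belica qualifies under the Casmark–Belica agreement and 3918.17.50 is covered: preferential rate Free applies instead.
Duty = ¥239,568.16 × 0% = ¥0.00.
Line 2 (1683.55.52, Merar, 3,195 units, ¥201,285.00):
Base rate for 1683.55.52 is 23.5%.
1683.55.52 has an FTA preferential rate, but origin Merar is not Belica; base rate stands.
Additional duty on 1683.55.52 from Merar: +26.5%. Applied ad valorem rate: 23.5% + 26.5% = 50%.
Duty = ¥201,285.00 × 50% = ¥100,642.50.
Total = ¥0.00 + ¥100,642.50 = ¥100,642.50.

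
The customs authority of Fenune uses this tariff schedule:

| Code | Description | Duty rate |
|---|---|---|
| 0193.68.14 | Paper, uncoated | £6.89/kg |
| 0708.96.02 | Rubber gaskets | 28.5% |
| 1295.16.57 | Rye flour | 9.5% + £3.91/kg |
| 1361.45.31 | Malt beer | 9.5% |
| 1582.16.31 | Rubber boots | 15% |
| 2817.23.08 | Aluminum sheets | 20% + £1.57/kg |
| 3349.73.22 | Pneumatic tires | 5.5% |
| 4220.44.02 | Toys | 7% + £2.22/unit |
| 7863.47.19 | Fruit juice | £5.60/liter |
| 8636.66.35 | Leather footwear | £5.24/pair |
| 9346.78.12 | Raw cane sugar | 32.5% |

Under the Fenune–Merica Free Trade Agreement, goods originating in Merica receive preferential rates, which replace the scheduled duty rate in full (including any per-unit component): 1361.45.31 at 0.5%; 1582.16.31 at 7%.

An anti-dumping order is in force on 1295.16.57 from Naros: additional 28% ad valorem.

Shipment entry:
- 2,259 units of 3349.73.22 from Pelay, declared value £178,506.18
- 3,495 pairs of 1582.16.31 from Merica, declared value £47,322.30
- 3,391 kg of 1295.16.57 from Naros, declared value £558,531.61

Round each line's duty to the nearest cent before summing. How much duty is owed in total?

Line 1 (3349.73.22, Pelay, 2,259 units, £178,506.18):
Base rate for 3349.73.22 is 5.5%.
Duty = £178,506.18 × 5.5% = £9,817.84.
Line 2 (1582.16.31, Merica, 3,495 pairs, £47,322.30):
Base rate for 1582.16.31 is 15%.
Origin Merica qualifies under the Fenune–Merica agreement and 1582.16.31 is covered: preferential rate 7% applies instead.
Duty = £47,322.30 × 7% = £3,312.56.
Line 3 (1295.16.57, Naros, 3,391 kg, £558,531.61):
Base rate for 1295.16.57 is 9.5% + £3.91/kg.
Additional duty on 1295.16.57 from Naros: +28%. Applied ad valorem rate: 9.5% + 28% = 37.5%.
Duty = £558,531.61 × 37.5% + 3,391 × £3.91 = £222,708.16.
Total = £9,817.84 + £3,312.56 + £222,708.16 = £235,838.56.

£235,838.56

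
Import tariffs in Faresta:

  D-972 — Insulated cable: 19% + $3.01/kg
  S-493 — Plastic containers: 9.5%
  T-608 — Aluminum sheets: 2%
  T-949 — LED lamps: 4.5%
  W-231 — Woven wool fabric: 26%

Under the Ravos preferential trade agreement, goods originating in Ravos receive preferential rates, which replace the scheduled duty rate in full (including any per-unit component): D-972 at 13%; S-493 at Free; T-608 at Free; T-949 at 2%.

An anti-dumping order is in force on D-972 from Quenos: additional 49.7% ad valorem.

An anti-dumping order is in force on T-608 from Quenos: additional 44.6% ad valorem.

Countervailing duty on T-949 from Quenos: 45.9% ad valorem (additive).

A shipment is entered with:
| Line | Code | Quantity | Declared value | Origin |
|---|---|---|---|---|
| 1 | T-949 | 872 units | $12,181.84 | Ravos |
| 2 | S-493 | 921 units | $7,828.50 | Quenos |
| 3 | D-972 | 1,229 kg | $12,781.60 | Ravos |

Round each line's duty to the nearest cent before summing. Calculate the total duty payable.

Line 1 (T-949, Ravos, 872 units, $12,181.84):
Base rate for T-949 is 4.5%.
Origin Ravos qualifies under the Faresta–Ravos agreement and T-949 is covered: preferential rate 2% applies instead.
The additional-duty order on T-949 targets Quenos, not Ravos; it does not apply.
Duty = $12,181.84 × 2% = $243.64.
Line 2 (S-493, Quenos, 921 units, $7,828.50):
Base rate for S-493 is 9.5%.
S-493 has an FTA preferential rate, but origin Quenos is not Ravos; base rate stands.
Duty = $7,828.50 × 9.5% = $743.71.
Line 3 (D-972, Ravos, 1,229 kg, $12,781.60):
Base rate for D-972 is 19% + $3.01/kg.
Origin Ravos qualifies under the Faresta–Ravos agreement and D-972 is covered: preferential rate 13% applies instead.
The additional-duty order on D-972 targets Quenos, not Ravos; it does not apply.
Duty = $12,781.60 × 13% = $1,661.61.
Total = $243.64 + $743.71 + $1,661.61 = $2,648.96.

$2,648.96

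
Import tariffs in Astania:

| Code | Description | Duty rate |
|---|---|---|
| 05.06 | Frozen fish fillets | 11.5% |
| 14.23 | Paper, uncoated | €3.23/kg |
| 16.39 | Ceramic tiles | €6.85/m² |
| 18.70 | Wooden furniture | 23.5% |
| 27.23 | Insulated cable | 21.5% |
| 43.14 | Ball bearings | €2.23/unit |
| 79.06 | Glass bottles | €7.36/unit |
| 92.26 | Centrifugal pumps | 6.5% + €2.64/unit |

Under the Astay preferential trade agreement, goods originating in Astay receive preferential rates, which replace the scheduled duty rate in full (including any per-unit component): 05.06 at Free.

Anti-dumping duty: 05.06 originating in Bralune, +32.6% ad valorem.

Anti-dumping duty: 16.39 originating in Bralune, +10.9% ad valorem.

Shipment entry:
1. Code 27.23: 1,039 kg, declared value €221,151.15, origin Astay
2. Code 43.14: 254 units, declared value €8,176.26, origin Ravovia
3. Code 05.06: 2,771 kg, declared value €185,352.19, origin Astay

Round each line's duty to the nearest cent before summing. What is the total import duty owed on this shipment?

€48,113.92

Line 1 (27.23, Astay, 1,039 kg, €221,151.15):
Base rate for 27.23 is 21.5%.
Origin Astay is the FTA partner but 27.23 is not on the preference list; base rate stands.
Duty = €221,151.15 × 21.5% = €47,547.50.
Line 2 (43.14, Ravovia, 254 units, €8,176.26):
Base rate for 43.14 is €2.23/unit.
Duty = 254 × €2.23 = €566.42.
Line 3 (05.06, Astay, 2,771 kg, €185,352.19):
Base rate for 05.06 is 11.5%.
Origin Astay qualifies under the Astania–Astay agreement and 05.06 is covered: preferential rate Free applies instead.
The additional-duty order on 05.06 targets Bralune, not Astay; it does not apply.
Duty = €185,352.19 × 0% = €0.00.
Total = €47,547.50 + €566.42 + €0.00 = €48,113.92.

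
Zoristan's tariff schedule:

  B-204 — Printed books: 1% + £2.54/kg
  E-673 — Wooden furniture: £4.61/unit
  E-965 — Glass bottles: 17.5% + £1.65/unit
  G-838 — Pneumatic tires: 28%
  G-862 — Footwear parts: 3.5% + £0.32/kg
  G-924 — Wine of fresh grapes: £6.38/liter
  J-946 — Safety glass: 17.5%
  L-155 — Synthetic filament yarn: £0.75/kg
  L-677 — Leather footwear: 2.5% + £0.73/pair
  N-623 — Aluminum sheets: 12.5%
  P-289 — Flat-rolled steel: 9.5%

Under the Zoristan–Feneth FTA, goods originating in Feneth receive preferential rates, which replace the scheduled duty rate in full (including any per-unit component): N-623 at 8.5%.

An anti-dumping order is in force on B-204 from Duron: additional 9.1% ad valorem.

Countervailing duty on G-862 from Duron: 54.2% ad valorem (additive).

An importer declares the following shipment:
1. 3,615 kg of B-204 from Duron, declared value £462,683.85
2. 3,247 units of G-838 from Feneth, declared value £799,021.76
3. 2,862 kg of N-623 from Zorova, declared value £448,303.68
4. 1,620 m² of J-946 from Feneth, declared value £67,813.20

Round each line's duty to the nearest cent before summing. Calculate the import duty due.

£347,544.53

Line 1 (B-204, Duron, 3,615 kg, £462,683.85):
Base rate for B-204 is 1% + £2.54/kg.
Additional duty on B-204 from Duron: +9.1%. Applied ad valorem rate: 1% + 9.1% = 10.1%.
Duty = £462,683.85 × 10.1% + 3,615 × £2.54 = £55,913.17.
Line 2 (G-838, Feneth, 3,247 units, £799,021.76):
Base rate for G-838 is 28%.
Origin Feneth is the FTA partner but G-838 is not on the preference list; base rate stands.
Duty = £799,021.76 × 28% = £223,726.09.
Line 3 (N-623, Zorova, 2,862 kg, £448,303.68):
Base rate for N-623 is 12.5%.
N-623 has an FTA preferential rate, but origin Zorova is not Feneth; base rate stands.
Duty = £448,303.68 × 12.5% = £56,037.96.
Line 4 (J-946, Feneth, 1,620 m², £67,813.20):
Base rate for J-946 is 17.5%.
Origin Feneth is the FTA partner but J-946 is not on the preference list; base rate stands.
Duty = £67,813.20 × 17.5% = £11,867.31.
Total = £55,913.17 + £223,726.09 + £56,037.96 + £11,867.31 = £347,544.53.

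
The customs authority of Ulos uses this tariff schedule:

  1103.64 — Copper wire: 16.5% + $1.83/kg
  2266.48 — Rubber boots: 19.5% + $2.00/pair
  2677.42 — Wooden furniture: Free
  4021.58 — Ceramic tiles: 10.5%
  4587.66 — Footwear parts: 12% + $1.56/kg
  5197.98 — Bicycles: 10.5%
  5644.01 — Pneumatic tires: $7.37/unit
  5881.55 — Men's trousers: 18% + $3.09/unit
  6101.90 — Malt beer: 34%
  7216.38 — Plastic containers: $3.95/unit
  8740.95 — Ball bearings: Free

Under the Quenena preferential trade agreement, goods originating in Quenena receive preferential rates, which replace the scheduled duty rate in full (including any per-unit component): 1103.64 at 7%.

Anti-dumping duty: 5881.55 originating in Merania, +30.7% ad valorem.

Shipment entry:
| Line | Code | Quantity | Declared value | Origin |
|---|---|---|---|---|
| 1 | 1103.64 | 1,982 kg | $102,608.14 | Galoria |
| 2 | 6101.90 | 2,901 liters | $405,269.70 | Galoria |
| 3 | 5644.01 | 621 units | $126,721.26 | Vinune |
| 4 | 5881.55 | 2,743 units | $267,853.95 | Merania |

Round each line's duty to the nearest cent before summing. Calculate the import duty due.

Line 1 (1103.64, Galoria, 1,982 kg, $102,608.14):
Base rate for 1103.64 is 16.5% + $1.83/kg.
1103.64 has an FTA preferential rate, but origin Galoria is not Quenena; base rate stands.
Duty = $102,608.14 × 16.5% + 1,982 × $1.83 = $20,557.40.
Line 2 (6101.90, Galoria, 2,901 liters, $405,269.70):
Base rate for 6101.90 is 34%.
Duty = $405,269.70 × 34% = $137,791.70.
Line 3 (5644.01, Vinune, 621 units, $126,721.26):
Base rate for 5644.01 is $7.37/unit.
Duty = 621 × $7.37 = $4,576.77.
Line 4 (5881.55, Merania, 2,743 units, $267,853.95):
Base rate for 5881.55 is 18% + $3.09/unit.
Additional duty on 5881.55 from Merania: +30.7%. Applied ad valorem rate: 18% + 30.7% = 48.7%.
Duty = $267,853.95 × 48.7% + 2,743 × $3.09 = $138,920.74.
Total = $20,557.40 + $137,791.70 + $4,576.77 + $138,920.74 = $301,846.61.

$301,846.61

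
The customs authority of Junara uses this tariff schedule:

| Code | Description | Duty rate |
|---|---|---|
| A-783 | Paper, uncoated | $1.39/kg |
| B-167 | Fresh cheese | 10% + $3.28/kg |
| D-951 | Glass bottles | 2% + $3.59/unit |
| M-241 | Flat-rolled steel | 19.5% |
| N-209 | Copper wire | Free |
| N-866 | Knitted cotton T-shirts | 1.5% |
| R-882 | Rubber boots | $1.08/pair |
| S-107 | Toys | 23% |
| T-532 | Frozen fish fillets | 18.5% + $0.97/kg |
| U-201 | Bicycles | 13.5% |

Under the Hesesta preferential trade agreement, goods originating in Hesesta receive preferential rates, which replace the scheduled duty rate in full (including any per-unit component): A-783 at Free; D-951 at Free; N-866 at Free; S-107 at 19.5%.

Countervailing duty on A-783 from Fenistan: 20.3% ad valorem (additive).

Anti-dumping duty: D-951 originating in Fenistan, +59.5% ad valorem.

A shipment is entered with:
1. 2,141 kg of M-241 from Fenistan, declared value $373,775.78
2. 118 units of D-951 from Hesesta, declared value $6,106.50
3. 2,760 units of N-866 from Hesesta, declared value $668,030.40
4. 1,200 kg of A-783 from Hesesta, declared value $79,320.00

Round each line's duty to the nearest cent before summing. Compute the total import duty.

$72,886.28

Line 1 (M-241, Fenistan, 2,141 kg, $373,775.78):
Base rate for M-241 is 19.5%.
Duty = $373,775.78 × 19.5% = $72,886.28.
Line 2 (D-951, Hesesta, 118 units, $6,106.50):
Base rate for D-951 is 2% + $3.59/unit.
Origin Hesesta qualifies under the Junara–Hesesta agreement and D-951 is covered: preferential rate Free applies instead.
The additional-duty order on D-951 targets Fenistan, not Hesesta; it does not apply.
Duty = $6,106.50 × 0% = $0.00.
Line 3 (N-866, Hesesta, 2,760 units, $668,030.40):
Base rate for N-866 is 1.5%.
Origin Hesesta qualifies under the Junara–Hesesta agreement and N-866 is covered: preferential rate Free applies instead.
Duty = $668,030.40 × 0% = $0.00.
Line 4 (A-783, Hesesta, 1,200 kg, $79,320.00):
Base rate for A-783 is $1.39/kg.
Origin Hesesta qualifies under the Junara–Hesesta agreement and A-783 is covered: preferential rate Free applies instead.
The additional-duty order on A-783 targets Fenistan, not Hesesta; it does not apply.
Duty = $79,320.00 × 0% = $0.00.
Total = $72,886.28 + $0.00 + $0.00 + $0.00 = $72,886.28.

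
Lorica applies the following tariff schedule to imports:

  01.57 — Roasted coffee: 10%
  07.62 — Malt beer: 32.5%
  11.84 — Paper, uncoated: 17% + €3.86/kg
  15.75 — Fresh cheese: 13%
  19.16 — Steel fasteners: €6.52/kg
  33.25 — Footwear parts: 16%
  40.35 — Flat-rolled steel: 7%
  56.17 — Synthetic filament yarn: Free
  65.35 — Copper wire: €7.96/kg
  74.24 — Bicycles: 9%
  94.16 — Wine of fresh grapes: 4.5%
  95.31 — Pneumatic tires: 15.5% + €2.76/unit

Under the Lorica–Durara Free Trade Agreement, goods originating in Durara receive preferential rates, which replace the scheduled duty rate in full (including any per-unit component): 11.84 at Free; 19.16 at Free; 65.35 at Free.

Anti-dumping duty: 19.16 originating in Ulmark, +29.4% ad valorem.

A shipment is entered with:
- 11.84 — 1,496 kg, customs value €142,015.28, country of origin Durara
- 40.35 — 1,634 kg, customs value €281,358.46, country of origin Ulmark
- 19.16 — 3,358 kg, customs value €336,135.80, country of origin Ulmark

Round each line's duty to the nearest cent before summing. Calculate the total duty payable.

€140,413.18

Line 1 (11.84, Durara, 1,496 kg, €142,015.28):
Base rate for 11.84 is 17% + €3.86/kg.
Origin Durara qualifies under the Lorica–Durara agreement and 11.84 is covered: preferential rate Free applies instead.
Duty = €142,015.28 × 0% = €0.00.
Line 2 (40.35, Ulmark, 1,634 kg, €281,358.46):
Base rate for 40.35 is 7%.
Duty = €281,358.46 × 7% = €19,695.09.
Line 3 (19.16, Ulmark, 3,358 kg, €336,135.80):
Base rate for 19.16 is €6.52/kg.
19.16 has an FTA preferential rate, but origin Ulmark is not Durara; base rate stands.
Additional duty on 19.16 from Ulmark: +29.4% ad valorem. Applied ad valorem rate = 29.4%.
Duty = €336,135.80 × 29.4% + 3,358 × €6.52 = €120,718.09.
Total = €0.00 + €19,695.09 + €120,718.09 = €140,413.18.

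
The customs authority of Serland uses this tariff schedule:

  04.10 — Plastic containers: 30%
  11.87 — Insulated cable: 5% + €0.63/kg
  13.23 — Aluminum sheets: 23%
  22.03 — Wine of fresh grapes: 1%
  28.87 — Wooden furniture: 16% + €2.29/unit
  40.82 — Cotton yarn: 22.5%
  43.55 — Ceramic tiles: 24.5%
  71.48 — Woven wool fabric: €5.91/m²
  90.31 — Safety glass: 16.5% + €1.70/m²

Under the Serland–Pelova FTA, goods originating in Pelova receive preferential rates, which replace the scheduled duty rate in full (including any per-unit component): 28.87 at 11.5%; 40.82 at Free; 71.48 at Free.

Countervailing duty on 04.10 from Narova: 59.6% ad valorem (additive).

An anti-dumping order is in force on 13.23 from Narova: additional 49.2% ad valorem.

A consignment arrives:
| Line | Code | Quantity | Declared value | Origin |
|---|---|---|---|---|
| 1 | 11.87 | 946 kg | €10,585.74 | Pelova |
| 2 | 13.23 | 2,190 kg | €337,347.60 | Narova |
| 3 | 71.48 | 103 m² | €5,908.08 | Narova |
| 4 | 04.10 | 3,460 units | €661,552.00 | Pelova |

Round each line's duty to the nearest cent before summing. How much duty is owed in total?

Line 1 (11.87, Pelova, 946 kg, €10,585.74):
Base rate for 11.87 is 5% + €0.63/kg.
Origin Pelova is the FTA partner but 11.87 is not on the preference list; base rate stands.
Duty = €10,585.74 × 5% + 946 × €0.63 = €1,125.27.
Line 2 (13.23, Narova, 2,190 kg, €337,347.60):
Base rate for 13.23 is 23%.
Additional duty on 13.23 from Narova: +49.2%. Applied ad valorem rate: 23% + 49.2% = 72.2%.
Duty = €337,347.60 × 72.2% = €243,564.97.
Line 3 (71.48, Narova, 103 m², €5,908.08):
Base rate for 71.48 is €5.91/m².
71.48 has an FTA preferential rate, but origin Narova is not Pelova; base rate stands.
Duty = 103 × €5.91 = €608.73.
Line 4 (04.10, Pelova, 3,460 units, €661,552.00):
Base rate for 04.10 is 30%.
Origin Pelova is the FTA partner but 04.10 is not on the preference list; base rate stands.
The additional-duty order on 04.10 targets Narova, not Pelova; it does not apply.
Duty = €661,552.00 × 30% = €198,465.60.
Total = €1,125.27 + €243,564.97 + €608.73 + €198,465.60 = €443,764.57.

€443,764.57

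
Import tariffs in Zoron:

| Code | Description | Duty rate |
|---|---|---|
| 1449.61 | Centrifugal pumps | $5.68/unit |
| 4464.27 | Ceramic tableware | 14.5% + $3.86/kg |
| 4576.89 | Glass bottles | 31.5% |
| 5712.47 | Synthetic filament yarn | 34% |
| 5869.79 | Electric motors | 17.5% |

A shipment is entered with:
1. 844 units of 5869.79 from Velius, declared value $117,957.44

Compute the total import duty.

Line 1 (5869.79, Velius, 844 units, $117,957.44):
Base rate for 5869.79 is 17.5%.
Duty = $117,957.44 × 17.5% = $20,642.55.

$20,642.55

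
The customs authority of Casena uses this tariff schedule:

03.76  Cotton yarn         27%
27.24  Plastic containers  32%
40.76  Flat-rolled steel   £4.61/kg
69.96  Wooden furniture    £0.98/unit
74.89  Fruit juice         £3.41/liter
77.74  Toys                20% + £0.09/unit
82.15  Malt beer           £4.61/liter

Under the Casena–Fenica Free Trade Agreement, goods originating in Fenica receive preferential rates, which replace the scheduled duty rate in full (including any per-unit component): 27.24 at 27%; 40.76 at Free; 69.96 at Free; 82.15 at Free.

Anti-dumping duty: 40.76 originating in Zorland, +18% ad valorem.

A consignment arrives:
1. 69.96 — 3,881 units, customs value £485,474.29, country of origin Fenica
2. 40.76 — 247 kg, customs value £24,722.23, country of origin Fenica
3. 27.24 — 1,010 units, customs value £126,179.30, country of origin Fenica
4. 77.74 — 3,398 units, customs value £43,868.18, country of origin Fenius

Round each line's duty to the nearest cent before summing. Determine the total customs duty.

Line 1 (69.96, Fenica, 3,881 units, £485,474.29):
Base rate for 69.96 is £0.98/unit.
Origin Fenica qualifies under the Casena–Fenica agreement and 69.96 is covered: preferential rate Free applies instead.
Duty = £485,474.29 × 0% = £0.00.
Line 2 (40.76, Fenica, 247 kg, £24,722.23):
Base rate for 40.76 is £4.61/kg.
Origin Fenica qualifies under the Casena–Fenica agreement and 40.76 is covered: preferential rate Free applies instead.
The additional-duty order on 40.76 targets Zorland, not Fenica; it does not apply.
Duty = £24,722.23 × 0% = £0.00.
Line 3 (27.24, Fenica, 1,010 units, £126,179.30):
Base rate for 27.24 is 32%.
Origin Fenica qualifies under the Casena–Fenica agreement and 27.24 is covered: preferential rate 27% applies instead.
Duty = £126,179.30 × 27% = £34,068.41.
Line 4 (77.74, Fenius, 3,398 units, £43,868.18):
Base rate for 77.74 is 20% + £0.09/unit.
Duty = £43,868.18 × 20% + 3,398 × £0.09 = £9,079.46.
Total = £0.00 + £0.00 + £34,068.41 + £9,079.46 = £43,147.87.

£43,147.87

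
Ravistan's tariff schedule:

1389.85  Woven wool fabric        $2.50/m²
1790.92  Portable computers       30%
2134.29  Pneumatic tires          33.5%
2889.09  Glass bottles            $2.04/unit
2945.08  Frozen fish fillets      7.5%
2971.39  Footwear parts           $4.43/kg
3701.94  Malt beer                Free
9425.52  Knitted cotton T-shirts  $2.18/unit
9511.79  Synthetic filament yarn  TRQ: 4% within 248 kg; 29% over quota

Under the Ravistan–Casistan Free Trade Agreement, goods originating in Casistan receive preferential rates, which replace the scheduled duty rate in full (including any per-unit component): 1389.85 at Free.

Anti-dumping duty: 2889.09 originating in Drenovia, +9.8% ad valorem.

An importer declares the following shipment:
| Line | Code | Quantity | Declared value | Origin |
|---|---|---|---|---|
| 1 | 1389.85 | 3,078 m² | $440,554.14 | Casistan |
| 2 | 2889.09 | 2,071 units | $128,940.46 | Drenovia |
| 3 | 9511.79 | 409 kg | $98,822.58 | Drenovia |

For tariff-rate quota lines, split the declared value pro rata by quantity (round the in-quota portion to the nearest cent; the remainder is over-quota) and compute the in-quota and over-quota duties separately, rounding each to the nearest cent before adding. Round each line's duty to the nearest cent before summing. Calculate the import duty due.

$30,539.12

Line 1 (1389.85, Casistan, 3,078 m², $440,554.14):
Base rate for 1389.85 is $2.50/m².
Origin Casistan qualifies under the Ravistan–Casistan agreement and 1389.85 is covered: preferential rate Free applies instead.
Duty = $440,554.14 × 0% = $0.00.
Line 2 (2889.09, Drenovia, 2,071 units, $128,940.46):
Base rate for 2889.09 is $2.04/unit.
Additional duty on 2889.09 from Drenovia: +9.8% ad valorem. Applied ad valorem rate = 9.8%.
Duty = $128,940.46 × 9.8% + 2,071 × $2.04 = $16,861.01.
Line 3 (9511.79, Drenovia, 409 kg, $98,822.58):
Code 9511.79 is under a tariff-rate quota (threshold 248 kg). In-quota: 248 kg at 4%; over-quota: 161 kg at 29%.
Pro-rata value split: in-quota = $98,822.58 × 248/409 = $59,921.76; over-quota = $98,822.58 − $59,921.76 = $38,900.82.
In-quota duty = $59,921.76 × 4% = $2,396.87. Over-quota duty = $38,900.82 × 29% = $11,281.24.
Line duty = $2,396.87 + $11,281.24 = $13,678.11.
Total = $0.00 + $16,861.01 + $13,678.11 = $30,539.12.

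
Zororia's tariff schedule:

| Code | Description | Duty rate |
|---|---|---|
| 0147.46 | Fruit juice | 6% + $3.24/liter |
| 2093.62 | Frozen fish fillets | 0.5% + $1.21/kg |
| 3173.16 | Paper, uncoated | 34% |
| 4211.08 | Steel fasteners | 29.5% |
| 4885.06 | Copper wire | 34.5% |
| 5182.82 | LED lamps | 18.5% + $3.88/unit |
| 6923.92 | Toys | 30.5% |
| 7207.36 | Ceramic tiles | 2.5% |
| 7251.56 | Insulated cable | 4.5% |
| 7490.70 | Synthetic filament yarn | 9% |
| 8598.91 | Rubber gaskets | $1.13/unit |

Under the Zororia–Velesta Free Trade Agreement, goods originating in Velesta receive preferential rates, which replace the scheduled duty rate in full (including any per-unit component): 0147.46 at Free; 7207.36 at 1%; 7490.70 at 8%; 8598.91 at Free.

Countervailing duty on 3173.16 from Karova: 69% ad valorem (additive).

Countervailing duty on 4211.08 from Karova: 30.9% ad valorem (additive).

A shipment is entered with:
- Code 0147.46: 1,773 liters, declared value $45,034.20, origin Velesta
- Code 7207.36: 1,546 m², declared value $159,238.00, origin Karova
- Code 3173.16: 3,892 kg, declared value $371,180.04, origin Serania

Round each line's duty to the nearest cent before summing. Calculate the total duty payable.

$130,182.16

Line 1 (0147.46, Velesta, 1,773 liters, $45,034.20):
Base rate for 0147.46 is 6% + $3.24/liter.
Origin Velesta qualifies under the Zororia–Velesta agreement and 0147.46 is covered: preferential rate Free applies instead.
Duty = $45,034.20 × 0% = $0.00.
Line 2 (7207.36, Karova, 1,546 m², $159,238.00):
Base rate for 7207.36 is 2.5%.
7207.36 has an FTA preferential rate, but origin Karova is not Velesta; base rate stands.
Duty = $159,238.00 × 2.5% = $3,980.95.
Line 3 (3173.16, Serania, 3,892 kg, $371,180.04):
Base rate for 3173.16 is 34%.
The additional-duty order on 3173.16 targets Karova, not Serania; it does not apply.
Duty = $371,180.04 × 34% = $126,201.21.
Total = $0.00 + $3,980.95 + $126,201.21 = $130,182.16.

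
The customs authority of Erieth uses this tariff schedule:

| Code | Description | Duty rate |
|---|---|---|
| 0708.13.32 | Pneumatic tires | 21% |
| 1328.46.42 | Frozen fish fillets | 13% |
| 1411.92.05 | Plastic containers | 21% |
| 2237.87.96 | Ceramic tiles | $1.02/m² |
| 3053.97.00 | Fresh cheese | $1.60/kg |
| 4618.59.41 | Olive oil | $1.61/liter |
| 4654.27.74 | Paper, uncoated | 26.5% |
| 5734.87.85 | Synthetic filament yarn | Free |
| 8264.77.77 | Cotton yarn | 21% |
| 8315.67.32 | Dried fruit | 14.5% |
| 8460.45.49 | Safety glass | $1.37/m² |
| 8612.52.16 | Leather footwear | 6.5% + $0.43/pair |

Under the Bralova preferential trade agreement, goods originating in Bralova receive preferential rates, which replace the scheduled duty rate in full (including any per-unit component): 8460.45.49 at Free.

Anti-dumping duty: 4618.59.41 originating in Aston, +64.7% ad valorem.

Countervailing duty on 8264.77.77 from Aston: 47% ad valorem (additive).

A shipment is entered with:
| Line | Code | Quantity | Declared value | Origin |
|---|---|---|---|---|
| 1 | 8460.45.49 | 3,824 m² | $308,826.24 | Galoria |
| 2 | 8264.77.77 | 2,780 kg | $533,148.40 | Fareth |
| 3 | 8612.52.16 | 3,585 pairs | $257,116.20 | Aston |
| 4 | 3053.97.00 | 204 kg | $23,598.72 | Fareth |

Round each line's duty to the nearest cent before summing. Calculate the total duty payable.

$135,780.54

Line 1 (8460.45.49, Galoria, 3,824 m², $308,826.24):
Base rate for 8460.45.49 is $1.37/m².
8460.45.49 has an FTA preferential rate, but origin Galoria is not Bralova; base rate stands.
Duty = 3,824 × $1.37 = $5,238.88.
Line 2 (8264.77.77, Fareth, 2,780 kg, $533,148.40):
Base rate for 8264.77.77 is 21%.
The additional-duty order on 8264.77.77 targets Aston, not Fareth; it does not apply.
Duty = $533,148.40 × 21% = $111,961.16.
Line 3 (8612.52.16, Aston, 3,585 pairs, $257,116.20):
Base rate for 8612.52.16 is 6.5% + $0.43/pair.
Duty = $257,116.20 × 6.5% + 3,585 × $0.43 = $18,254.10.
Line 4 (3053.97.00, Fareth, 204 kg, $23,598.72):
Base rate for 3053.97.00 is $1.60/kg.
Duty = 204 × $1.60 = $326.40.
Total = $5,238.88 + $111,961.16 + $18,254.10 + $326.40 = $135,780.54.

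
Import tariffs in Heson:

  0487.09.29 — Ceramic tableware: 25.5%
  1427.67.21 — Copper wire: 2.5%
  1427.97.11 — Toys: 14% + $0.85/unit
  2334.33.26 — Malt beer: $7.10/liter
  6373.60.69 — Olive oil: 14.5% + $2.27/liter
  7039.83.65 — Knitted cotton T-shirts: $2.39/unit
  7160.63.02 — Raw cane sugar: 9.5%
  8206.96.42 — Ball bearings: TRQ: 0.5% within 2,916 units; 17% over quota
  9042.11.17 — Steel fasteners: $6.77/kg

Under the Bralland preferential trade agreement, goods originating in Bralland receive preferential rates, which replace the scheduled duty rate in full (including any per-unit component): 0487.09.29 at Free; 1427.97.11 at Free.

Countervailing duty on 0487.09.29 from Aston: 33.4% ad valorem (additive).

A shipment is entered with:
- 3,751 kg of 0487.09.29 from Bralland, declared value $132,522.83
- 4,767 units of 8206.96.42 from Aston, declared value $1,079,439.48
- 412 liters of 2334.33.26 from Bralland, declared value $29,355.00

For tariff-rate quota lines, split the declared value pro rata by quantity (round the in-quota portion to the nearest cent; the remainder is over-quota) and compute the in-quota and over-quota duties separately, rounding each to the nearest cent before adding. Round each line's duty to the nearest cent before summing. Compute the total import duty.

Line 1 (0487.09.29, Bralland, 3,751 kg, $132,522.83):
Base rate for 0487.09.29 is 25.5%.
Origin Bralland qualifies under the Heson–Bralland agreement and 0487.09.29 is covered: preferential rate Free applies instead.
The additional-duty order on 0487.09.29 targets Aston, not Bralland; it does not apply.
Duty = $132,522.83 × 0% = $0.00.
Line 2 (8206.96.42, Aston, 4,767 units, $1,079,439.48):
Code 8206.96.42 is under a tariff-rate quota (threshold 2,916 units). In-quota: 2,916 units at 0.5%; over-quota: 1,851 units at 17%.
Pro-rata value split: in-quota = $1,079,439.48 × 2,916/4,767 = $660,299.04; over-quota = $1,079,439.48 − $660,299.04 = $419,140.44.
In-quota duty = $660,299.04 × 0.5% = $3,301.50. Over-quota duty = $419,140.44 × 17% = $71,253.87.
Line duty = $3,301.50 + $71,253.87 = $74,555.37.
Line 3 (2334.33.26, Bralland, 412 liters, $29,355.00):
Base rate for 2334.33.26 is $7.10/liter.
Origin Bralland is the FTA partner but 2334.33.26 is not on the preference list; base rate stands.
Duty = 412 × $7.10 = $2,925.20.
Total = $0.00 + $74,555.37 + $2,925.20 = $77,480.57.

$77,480.57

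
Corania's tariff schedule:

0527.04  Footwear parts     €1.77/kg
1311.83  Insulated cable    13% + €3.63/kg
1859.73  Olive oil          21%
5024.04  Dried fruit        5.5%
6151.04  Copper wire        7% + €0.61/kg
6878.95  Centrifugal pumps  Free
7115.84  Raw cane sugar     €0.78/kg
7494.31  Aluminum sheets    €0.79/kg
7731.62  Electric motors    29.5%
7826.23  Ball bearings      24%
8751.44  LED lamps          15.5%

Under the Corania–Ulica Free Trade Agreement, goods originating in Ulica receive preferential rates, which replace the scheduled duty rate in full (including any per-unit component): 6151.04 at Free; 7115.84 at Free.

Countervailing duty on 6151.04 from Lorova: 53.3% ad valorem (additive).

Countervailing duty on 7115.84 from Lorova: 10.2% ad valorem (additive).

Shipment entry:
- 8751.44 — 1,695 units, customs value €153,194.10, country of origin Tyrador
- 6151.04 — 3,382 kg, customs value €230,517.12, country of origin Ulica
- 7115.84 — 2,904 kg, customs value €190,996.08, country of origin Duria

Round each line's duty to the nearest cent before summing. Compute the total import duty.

Line 1 (8751.44, Tyrador, 1,695 units, €153,194.10):
Base rate for 8751.44 is 15.5%.
Duty = €153,194.10 × 15.5% = €23,745.09.
Line 2 (6151.04, Ulica, 3,382 kg, €230,517.12):
Base rate for 6151.04 is 7% + €0.61/kg.
Origin Ulica qualifies under the Corania–Ulica agreement and 6151.04 is covered: preferential rate Free applies instead.
The additional-duty order on 6151.04 targets Lorova, not Ulica; it does not apply.
Duty = €230,517.12 × 0% = €0.00.
Line 3 (7115.84, Duria, 2,904 kg, €190,996.08):
Base rate for 7115.84 is €0.78/kg.
7115.84 has an FTA preferential rate, but origin Duria is not Ulica; base rate stands.
The additional-duty order on 7115.84 targets Lorova, not Duria; it does not apply.
Duty = 2,904 × €0.78 = €2,265.12.
Total = €23,745.09 + €0.00 + €2,265.12 = €26,010.21.

€26,010.21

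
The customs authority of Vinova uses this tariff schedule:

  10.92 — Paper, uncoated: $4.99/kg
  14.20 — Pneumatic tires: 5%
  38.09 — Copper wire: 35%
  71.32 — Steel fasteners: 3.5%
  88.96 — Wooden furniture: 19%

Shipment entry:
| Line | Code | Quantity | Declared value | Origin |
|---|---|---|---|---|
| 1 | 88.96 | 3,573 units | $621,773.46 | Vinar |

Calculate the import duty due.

Line 1 (88.96, Vinar, 3,573 units, $621,773.46):
Base rate for 88.96 is 19%.
Duty = $621,773.46 × 19% = $118,136.96.

$118,136.96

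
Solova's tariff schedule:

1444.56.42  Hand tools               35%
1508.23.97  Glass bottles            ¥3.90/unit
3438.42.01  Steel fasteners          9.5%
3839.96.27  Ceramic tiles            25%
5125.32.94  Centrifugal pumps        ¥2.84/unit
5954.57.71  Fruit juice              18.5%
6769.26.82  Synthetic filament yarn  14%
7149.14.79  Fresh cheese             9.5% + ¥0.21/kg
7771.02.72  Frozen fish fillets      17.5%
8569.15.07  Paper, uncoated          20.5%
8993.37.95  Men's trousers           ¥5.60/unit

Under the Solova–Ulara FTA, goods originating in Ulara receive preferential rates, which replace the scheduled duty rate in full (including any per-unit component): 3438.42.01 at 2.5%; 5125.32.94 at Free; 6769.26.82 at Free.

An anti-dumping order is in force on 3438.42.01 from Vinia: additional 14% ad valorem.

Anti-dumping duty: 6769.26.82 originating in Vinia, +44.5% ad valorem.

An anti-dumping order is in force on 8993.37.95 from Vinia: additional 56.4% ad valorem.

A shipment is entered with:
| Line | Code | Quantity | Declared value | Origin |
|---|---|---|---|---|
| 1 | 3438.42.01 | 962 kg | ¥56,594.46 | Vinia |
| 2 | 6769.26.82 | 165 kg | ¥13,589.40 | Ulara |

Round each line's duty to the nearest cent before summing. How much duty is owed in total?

¥13,299.70

Line 1 (3438.42.01, Vinia, 962 kg, ¥56,594.46):
Base rate for 3438.42.01 is 9.5%.
3438.42.01 has an FTA preferential rate, but origin Vinia is not Ulara; base rate stands.
Additional duty on 3438.42.01 from Vinia: +14%. Applied ad valorem rate: 9.5% + 14% = 23.5%.
Duty = ¥56,594.46 × 23.5% = ¥13,299.70.
Line 2 (6769.26.82, Ulara, 165 kg, ¥13,589.40):
Base rate for 6769.26.82 is 14%.
Origin Ulara qualifies under the Solova–Ulara agreement and 6769.26.82 is covered: preferential rate Free applies instead.
The additional-duty order on 6769.26.82 targets Vinia, not Ulara; it does not apply.
Duty = ¥13,589.40 × 0% = ¥0.00.
Total = ¥13,299.70 + ¥0.00 = ¥13,299.70.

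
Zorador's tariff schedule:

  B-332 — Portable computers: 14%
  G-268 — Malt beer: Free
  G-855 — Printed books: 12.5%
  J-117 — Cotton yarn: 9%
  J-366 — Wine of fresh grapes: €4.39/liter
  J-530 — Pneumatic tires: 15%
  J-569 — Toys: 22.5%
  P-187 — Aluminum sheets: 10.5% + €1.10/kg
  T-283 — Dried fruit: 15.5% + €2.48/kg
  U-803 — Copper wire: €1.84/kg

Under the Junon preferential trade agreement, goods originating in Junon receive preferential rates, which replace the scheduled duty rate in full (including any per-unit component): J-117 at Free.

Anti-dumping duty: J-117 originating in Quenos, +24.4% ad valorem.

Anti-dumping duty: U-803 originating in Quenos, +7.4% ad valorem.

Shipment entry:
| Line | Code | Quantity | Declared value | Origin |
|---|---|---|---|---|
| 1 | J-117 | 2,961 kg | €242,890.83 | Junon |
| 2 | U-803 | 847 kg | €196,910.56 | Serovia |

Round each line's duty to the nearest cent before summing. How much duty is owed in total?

Line 1 (J-117, Junon, 2,961 kg, €242,890.83):
Base rate for J-117 is 9%.
Origin Junon qualifies under the Zorador–Junon agreement and J-117 is covered: preferential rate Free applies instead.
The additional-duty order on J-117 targets Quenos, not Junon; it does not apply.
Duty = €242,890.83 × 0% = €0.00.
Line 2 (U-803, Serovia, 847 kg, €196,910.56):
Base rate for U-803 is €1.84/kg.
The additional-duty order on U-803 targets Quenos, not Serovia; it does not apply.
Duty = 847 × €1.84 = €1,558.48.
Total = €0.00 + €1,558.48 = €1,558.48.

€1,558.48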